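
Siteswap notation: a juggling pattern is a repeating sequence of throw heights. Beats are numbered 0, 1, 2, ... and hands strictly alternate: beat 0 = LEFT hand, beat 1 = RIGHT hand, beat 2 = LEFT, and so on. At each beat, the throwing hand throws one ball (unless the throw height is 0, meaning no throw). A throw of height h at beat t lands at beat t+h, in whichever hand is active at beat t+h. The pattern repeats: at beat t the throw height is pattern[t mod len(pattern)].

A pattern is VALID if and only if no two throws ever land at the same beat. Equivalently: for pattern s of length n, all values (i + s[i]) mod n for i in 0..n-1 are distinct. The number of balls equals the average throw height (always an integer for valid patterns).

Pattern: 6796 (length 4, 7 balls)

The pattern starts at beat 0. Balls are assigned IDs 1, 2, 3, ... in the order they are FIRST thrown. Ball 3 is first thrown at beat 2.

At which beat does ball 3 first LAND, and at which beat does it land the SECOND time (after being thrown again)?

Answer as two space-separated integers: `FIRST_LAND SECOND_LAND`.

Beat 0 (L): throw ball1 h=6 -> lands@6:L; in-air after throw: [b1@6:L]
Beat 1 (R): throw ball2 h=7 -> lands@8:L; in-air after throw: [b1@6:L b2@8:L]
Beat 2 (L): throw ball3 h=9 -> lands@11:R; in-air after throw: [b1@6:L b2@8:L b3@11:R]
Beat 3 (R): throw ball4 h=6 -> lands@9:R; in-air after throw: [b1@6:L b2@8:L b4@9:R b3@11:R]
Beat 4 (L): throw ball5 h=6 -> lands@10:L; in-air after throw: [b1@6:L b2@8:L b4@9:R b5@10:L b3@11:R]
Beat 5 (R): throw ball6 h=7 -> lands@12:L; in-air after throw: [b1@6:L b2@8:L b4@9:R b5@10:L b3@11:R b6@12:L]
Beat 6 (L): throw ball1 h=9 -> lands@15:R; in-air after throw: [b2@8:L b4@9:R b5@10:L b3@11:R b6@12:L b1@15:R]
Beat 7 (R): throw ball7 h=6 -> lands@13:R; in-air after throw: [b2@8:L b4@9:R b5@10:L b3@11:R b6@12:L b7@13:R b1@15:R]
Beat 8 (L): throw ball2 h=6 -> lands@14:L; in-air after throw: [b4@9:R b5@10:L b3@11:R b6@12:L b7@13:R b2@14:L b1@15:R]
Beat 9 (R): throw ball4 h=7 -> lands@16:L; in-air after throw: [b5@10:L b3@11:R b6@12:L b7@13:R b2@14:L b1@15:R b4@16:L]
Beat 10 (L): throw ball5 h=9 -> lands@19:R; in-air after throw: [b3@11:R b6@12:L b7@13:R b2@14:L b1@15:R b4@16:L b5@19:R]
Beat 11 (R): throw ball3 h=6 -> lands@17:R; in-air after throw: [b6@12:L b7@13:R b2@14:L b1@15:R b4@16:L b3@17:R b5@19:R]
Beat 12 (L): throw ball6 h=6 -> lands@18:L; in-air after throw: [b7@13:R b2@14:L b1@15:R b4@16:L b3@17:R b6@18:L b5@19:R]
Beat 13 (R): throw ball7 h=7 -> lands@20:L; in-air after throw: [b2@14:L b1@15:R b4@16:L b3@17:R b6@18:L b5@19:R b7@20:L]
Beat 14 (L): throw ball2 h=9 -> lands@23:R; in-air after throw: [b1@15:R b4@16:L b3@17:R b6@18:L b5@19:R b7@20:L b2@23:R]
Beat 15 (R): throw ball1 h=6 -> lands@21:R; in-air after throw: [b4@16:L b3@17:R b6@18:L b5@19:R b7@20:L b1@21:R b2@23:R]
Beat 16 (L): throw ball4 h=6 -> lands@22:L; in-air after throw: [b3@17:R b6@18:L b5@19:R b7@20:L b1@21:R b4@22:L b2@23:R]
Beat 17 (R): throw ball3 h=7 -> lands@24:L; in-air after throw: [b6@18:L b5@19:R b7@20:L b1@21:R b4@22:L b2@23:R b3@24:L]
Ball 3: thrown@2 h=9 -> first land @11; rethrown@11 h=6 -> second land @17

Answer: 11 17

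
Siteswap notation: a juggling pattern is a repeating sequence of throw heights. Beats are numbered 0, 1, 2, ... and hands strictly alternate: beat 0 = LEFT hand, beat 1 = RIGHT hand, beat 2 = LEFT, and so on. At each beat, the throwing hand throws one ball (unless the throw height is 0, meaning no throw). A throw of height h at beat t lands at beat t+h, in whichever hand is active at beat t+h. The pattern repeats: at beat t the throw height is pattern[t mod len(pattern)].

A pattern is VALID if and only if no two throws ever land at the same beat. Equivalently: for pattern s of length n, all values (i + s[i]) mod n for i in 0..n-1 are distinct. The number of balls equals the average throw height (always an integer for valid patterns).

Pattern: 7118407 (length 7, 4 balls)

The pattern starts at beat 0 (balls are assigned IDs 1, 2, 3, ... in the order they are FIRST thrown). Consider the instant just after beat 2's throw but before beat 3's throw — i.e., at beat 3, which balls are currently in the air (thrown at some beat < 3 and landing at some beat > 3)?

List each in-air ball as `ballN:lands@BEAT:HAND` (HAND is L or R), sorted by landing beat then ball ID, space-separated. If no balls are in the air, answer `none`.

Answer: ball1:lands@7:R

Derivation:
Beat 0 (L): throw ball1 h=7 -> lands@7:R; in-air after throw: [b1@7:R]
Beat 1 (R): throw ball2 h=1 -> lands@2:L; in-air after throw: [b2@2:L b1@7:R]
Beat 2 (L): throw ball2 h=1 -> lands@3:R; in-air after throw: [b2@3:R b1@7:R]
Beat 3 (R): throw ball2 h=8 -> lands@11:R; in-air after throw: [b1@7:R b2@11:R]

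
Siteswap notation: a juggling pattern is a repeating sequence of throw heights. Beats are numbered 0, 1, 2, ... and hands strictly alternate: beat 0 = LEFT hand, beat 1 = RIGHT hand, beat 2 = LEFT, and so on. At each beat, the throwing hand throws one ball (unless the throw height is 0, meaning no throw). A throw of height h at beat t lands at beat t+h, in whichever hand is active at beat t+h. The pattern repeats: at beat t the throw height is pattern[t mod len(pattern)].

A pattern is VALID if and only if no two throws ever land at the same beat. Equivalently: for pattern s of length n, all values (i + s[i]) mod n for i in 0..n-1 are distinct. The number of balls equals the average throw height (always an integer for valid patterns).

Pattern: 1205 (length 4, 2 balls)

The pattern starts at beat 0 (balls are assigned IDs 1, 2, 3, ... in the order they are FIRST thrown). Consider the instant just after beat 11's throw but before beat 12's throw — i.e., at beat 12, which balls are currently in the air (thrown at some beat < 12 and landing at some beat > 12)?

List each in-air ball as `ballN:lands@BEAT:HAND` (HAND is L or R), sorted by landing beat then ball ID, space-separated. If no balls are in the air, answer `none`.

Beat 0 (L): throw ball1 h=1 -> lands@1:R; in-air after throw: [b1@1:R]
Beat 1 (R): throw ball1 h=2 -> lands@3:R; in-air after throw: [b1@3:R]
Beat 3 (R): throw ball1 h=5 -> lands@8:L; in-air after throw: [b1@8:L]
Beat 4 (L): throw ball2 h=1 -> lands@5:R; in-air after throw: [b2@5:R b1@8:L]
Beat 5 (R): throw ball2 h=2 -> lands@7:R; in-air after throw: [b2@7:R b1@8:L]
Beat 7 (R): throw ball2 h=5 -> lands@12:L; in-air after throw: [b1@8:L b2@12:L]
Beat 8 (L): throw ball1 h=1 -> lands@9:R; in-air after throw: [b1@9:R b2@12:L]
Beat 9 (R): throw ball1 h=2 -> lands@11:R; in-air after throw: [b1@11:R b2@12:L]
Beat 11 (R): throw ball1 h=5 -> lands@16:L; in-air after throw: [b2@12:L b1@16:L]
Beat 12 (L): throw ball2 h=1 -> lands@13:R; in-air after throw: [b2@13:R b1@16:L]

Answer: ball1:lands@16:L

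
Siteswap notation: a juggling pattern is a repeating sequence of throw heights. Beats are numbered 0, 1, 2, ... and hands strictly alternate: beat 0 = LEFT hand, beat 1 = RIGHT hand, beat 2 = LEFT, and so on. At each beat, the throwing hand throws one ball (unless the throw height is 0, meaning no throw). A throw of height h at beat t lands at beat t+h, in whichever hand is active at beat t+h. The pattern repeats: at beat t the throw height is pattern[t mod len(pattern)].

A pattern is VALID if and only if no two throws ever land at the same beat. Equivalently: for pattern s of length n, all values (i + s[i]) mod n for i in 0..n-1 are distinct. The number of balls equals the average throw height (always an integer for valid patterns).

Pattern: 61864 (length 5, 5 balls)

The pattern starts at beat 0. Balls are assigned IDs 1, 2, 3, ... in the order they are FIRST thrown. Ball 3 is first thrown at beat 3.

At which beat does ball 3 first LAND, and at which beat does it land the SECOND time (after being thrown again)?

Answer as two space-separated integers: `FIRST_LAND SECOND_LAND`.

Answer: 9 13

Derivation:
Beat 0 (L): throw ball1 h=6 -> lands@6:L; in-air after throw: [b1@6:L]
Beat 1 (R): throw ball2 h=1 -> lands@2:L; in-air after throw: [b2@2:L b1@6:L]
Beat 2 (L): throw ball2 h=8 -> lands@10:L; in-air after throw: [b1@6:L b2@10:L]
Beat 3 (R): throw ball3 h=6 -> lands@9:R; in-air after throw: [b1@6:L b3@9:R b2@10:L]
Beat 4 (L): throw ball4 h=4 -> lands@8:L; in-air after throw: [b1@6:L b4@8:L b3@9:R b2@10:L]
Beat 5 (R): throw ball5 h=6 -> lands@11:R; in-air after throw: [b1@6:L b4@8:L b3@9:R b2@10:L b5@11:R]
Beat 6 (L): throw ball1 h=1 -> lands@7:R; in-air after throw: [b1@7:R b4@8:L b3@9:R b2@10:L b5@11:R]
Beat 7 (R): throw ball1 h=8 -> lands@15:R; in-air after throw: [b4@8:L b3@9:R b2@10:L b5@11:R b1@15:R]
Beat 8 (L): throw ball4 h=6 -> lands@14:L; in-air after throw: [b3@9:R b2@10:L b5@11:R b4@14:L b1@15:R]
Beat 9 (R): throw ball3 h=4 -> lands@13:R; in-air after throw: [b2@10:L b5@11:R b3@13:R b4@14:L b1@15:R]
Beat 10 (L): throw ball2 h=6 -> lands@16:L; in-air after throw: [b5@11:R b3@13:R b4@14:L b1@15:R b2@16:L]
Beat 11 (R): throw ball5 h=1 -> lands@12:L; in-air after throw: [b5@12:L b3@13:R b4@14:L b1@15:R b2@16:L]
Beat 12 (L): throw ball5 h=8 -> lands@20:L; in-air after throw: [b3@13:R b4@14:L b1@15:R b2@16:L b5@20:L]
Beat 13 (R): throw ball3 h=6 -> lands@19:R; in-air after throw: [b4@14:L b1@15:R b2@16:L b3@19:R b5@20:L]
Ball 3: thrown@3 h=6 -> first land @9; rethrown@9 h=4 -> second land @13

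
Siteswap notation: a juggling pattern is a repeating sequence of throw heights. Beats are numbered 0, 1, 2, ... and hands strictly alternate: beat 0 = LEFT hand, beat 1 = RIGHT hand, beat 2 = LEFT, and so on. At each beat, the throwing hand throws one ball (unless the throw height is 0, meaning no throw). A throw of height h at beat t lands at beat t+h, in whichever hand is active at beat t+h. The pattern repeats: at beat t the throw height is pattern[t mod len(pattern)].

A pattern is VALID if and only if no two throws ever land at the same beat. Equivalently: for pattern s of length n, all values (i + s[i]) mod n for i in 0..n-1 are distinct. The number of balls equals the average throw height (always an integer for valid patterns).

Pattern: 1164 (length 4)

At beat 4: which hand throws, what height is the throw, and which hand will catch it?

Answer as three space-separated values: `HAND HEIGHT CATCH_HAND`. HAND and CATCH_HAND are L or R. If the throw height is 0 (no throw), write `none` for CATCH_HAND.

Answer: L 1 R

Derivation:
Beat 4: 4 mod 2 = 0, so hand = L
Throw height = pattern[4 mod 4] = pattern[0] = 1
Lands at beat 4+1=5, 5 mod 2 = 1, so catch hand = R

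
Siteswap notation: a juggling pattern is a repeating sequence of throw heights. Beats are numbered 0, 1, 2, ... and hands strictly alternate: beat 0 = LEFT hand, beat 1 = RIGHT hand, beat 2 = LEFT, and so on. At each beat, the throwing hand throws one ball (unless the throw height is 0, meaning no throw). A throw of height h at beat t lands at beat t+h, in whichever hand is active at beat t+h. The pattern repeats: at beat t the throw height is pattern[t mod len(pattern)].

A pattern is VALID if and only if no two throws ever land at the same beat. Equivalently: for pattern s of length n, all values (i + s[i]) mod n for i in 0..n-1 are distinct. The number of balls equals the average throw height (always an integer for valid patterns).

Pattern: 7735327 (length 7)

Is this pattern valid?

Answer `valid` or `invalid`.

i=0: (i + s[i]) mod n = (0 + 7) mod 7 = 0
i=1: (i + s[i]) mod n = (1 + 7) mod 7 = 1
i=2: (i + s[i]) mod n = (2 + 3) mod 7 = 5
i=3: (i + s[i]) mod n = (3 + 5) mod 7 = 1
i=4: (i + s[i]) mod n = (4 + 3) mod 7 = 0
i=5: (i + s[i]) mod n = (5 + 2) mod 7 = 0
i=6: (i + s[i]) mod n = (6 + 7) mod 7 = 6
Residues: [0, 1, 5, 1, 0, 0, 6], distinct: False

Answer: invalid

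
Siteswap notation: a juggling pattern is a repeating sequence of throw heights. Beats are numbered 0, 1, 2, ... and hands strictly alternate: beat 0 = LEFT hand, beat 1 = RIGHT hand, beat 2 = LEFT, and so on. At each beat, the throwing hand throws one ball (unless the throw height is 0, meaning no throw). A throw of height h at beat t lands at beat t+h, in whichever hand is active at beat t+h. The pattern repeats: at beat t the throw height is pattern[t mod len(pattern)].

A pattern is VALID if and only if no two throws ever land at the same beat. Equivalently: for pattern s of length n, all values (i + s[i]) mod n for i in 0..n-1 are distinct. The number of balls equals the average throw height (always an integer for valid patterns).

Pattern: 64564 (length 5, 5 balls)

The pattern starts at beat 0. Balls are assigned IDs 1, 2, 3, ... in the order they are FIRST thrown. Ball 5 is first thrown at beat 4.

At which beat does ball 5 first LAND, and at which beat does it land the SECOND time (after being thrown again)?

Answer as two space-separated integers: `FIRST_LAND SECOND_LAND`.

Answer: 8 14

Derivation:
Beat 0 (L): throw ball1 h=6 -> lands@6:L; in-air after throw: [b1@6:L]
Beat 1 (R): throw ball2 h=4 -> lands@5:R; in-air after throw: [b2@5:R b1@6:L]
Beat 2 (L): throw ball3 h=5 -> lands@7:R; in-air after throw: [b2@5:R b1@6:L b3@7:R]
Beat 3 (R): throw ball4 h=6 -> lands@9:R; in-air after throw: [b2@5:R b1@6:L b3@7:R b4@9:R]
Beat 4 (L): throw ball5 h=4 -> lands@8:L; in-air after throw: [b2@5:R b1@6:L b3@7:R b5@8:L b4@9:R]
Beat 5 (R): throw ball2 h=6 -> lands@11:R; in-air after throw: [b1@6:L b3@7:R b5@8:L b4@9:R b2@11:R]
Beat 6 (L): throw ball1 h=4 -> lands@10:L; in-air after throw: [b3@7:R b5@8:L b4@9:R b1@10:L b2@11:R]
Beat 7 (R): throw ball3 h=5 -> lands@12:L; in-air after throw: [b5@8:L b4@9:R b1@10:L b2@11:R b3@12:L]
Beat 8 (L): throw ball5 h=6 -> lands@14:L; in-air after throw: [b4@9:R b1@10:L b2@11:R b3@12:L b5@14:L]
Beat 9 (R): throw ball4 h=4 -> lands@13:R; in-air after throw: [b1@10:L b2@11:R b3@12:L b4@13:R b5@14:L]
Beat 10 (L): throw ball1 h=6 -> lands@16:L; in-air after throw: [b2@11:R b3@12:L b4@13:R b5@14:L b1@16:L]
Beat 11 (R): throw ball2 h=4 -> lands@15:R; in-air after throw: [b3@12:L b4@13:R b5@14:L b2@15:R b1@16:L]
Beat 12 (L): throw ball3 h=5 -> lands@17:R; in-air after throw: [b4@13:R b5@14:L b2@15:R b1@16:L b3@17:R]
Beat 13 (R): throw ball4 h=6 -> lands@19:R; in-air after throw: [b5@14:L b2@15:R b1@16:L b3@17:R b4@19:R]
Beat 14 (L): throw ball5 h=4 -> lands@18:L; in-air after throw: [b2@15:R b1@16:L b3@17:R b5@18:L b4@19:R]
Ball 5: thrown@4 h=4 -> first land @8; rethrown@8 h=6 -> second land @14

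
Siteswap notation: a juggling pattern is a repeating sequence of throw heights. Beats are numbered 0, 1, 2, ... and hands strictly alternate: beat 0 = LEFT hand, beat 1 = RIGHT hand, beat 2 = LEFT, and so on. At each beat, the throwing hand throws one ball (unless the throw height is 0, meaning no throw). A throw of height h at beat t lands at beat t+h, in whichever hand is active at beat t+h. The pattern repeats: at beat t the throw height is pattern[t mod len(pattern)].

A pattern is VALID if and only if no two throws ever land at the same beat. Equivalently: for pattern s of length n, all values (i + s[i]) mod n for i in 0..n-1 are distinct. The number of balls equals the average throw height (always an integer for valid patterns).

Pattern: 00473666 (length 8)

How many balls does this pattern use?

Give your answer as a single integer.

Answer: 4

Derivation:
Pattern = [0, 0, 4, 7, 3, 6, 6, 6], length n = 8
  position 0: throw height = 0, running sum = 0
  position 1: throw height = 0, running sum = 0
  position 2: throw height = 4, running sum = 4
  position 3: throw height = 7, running sum = 11
  position 4: throw height = 3, running sum = 14
  position 5: throw height = 6, running sum = 20
  position 6: throw height = 6, running sum = 26
  position 7: throw height = 6, running sum = 32
Total sum = 32; balls = sum / n = 32 / 8 = 4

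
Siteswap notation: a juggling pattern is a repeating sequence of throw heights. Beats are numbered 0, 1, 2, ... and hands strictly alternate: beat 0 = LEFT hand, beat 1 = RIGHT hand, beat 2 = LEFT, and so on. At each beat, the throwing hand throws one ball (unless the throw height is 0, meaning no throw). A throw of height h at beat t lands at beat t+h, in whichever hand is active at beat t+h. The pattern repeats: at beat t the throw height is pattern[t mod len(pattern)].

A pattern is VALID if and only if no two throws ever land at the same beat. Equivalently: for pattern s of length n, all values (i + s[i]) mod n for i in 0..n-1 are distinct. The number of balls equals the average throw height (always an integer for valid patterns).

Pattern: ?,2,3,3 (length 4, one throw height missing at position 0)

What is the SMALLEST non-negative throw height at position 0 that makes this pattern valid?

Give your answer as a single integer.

Answer: 0

Derivation:
i=0: s[i]=? (unknown)
i=1: (1 + 2) mod 4 = 3
i=2: (2 + 3) mod 4 = 1
i=3: (3 + 3) mod 4 = 2
Known residues: [1, 2, 3]; need a permutation of 0..3, so missing residue r = 0
Need (0 + s) mod 4 = 0; smallest s = (0 - 0) mod 4 = 0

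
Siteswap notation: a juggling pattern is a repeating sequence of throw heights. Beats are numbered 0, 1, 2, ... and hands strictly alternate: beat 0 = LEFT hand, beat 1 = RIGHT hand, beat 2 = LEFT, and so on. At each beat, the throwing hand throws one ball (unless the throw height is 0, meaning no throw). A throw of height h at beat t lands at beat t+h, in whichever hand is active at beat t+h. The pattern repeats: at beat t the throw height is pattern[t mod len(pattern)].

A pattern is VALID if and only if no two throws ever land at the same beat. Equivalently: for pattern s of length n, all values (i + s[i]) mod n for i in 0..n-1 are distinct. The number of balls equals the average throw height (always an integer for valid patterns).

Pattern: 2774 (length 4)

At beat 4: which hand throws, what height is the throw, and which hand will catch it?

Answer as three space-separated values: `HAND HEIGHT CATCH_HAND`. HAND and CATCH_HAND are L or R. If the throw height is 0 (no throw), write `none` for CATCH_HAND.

Beat 4: 4 mod 2 = 0, so hand = L
Throw height = pattern[4 mod 4] = pattern[0] = 2
Lands at beat 4+2=6, 6 mod 2 = 0, so catch hand = L

Answer: L 2 L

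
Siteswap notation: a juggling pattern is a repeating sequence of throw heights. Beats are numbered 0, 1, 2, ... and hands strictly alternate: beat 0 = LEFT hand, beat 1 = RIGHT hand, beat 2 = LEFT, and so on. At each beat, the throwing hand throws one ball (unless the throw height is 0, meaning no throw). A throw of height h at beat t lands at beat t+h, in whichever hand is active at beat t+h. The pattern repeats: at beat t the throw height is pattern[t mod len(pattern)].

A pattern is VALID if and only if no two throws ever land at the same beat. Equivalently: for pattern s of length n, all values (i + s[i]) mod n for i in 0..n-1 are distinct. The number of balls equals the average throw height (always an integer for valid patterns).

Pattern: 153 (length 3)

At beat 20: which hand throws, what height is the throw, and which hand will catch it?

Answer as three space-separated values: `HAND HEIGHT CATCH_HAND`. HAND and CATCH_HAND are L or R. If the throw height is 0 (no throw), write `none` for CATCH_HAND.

Answer: L 3 R

Derivation:
Beat 20: 20 mod 2 = 0, so hand = L
Throw height = pattern[20 mod 3] = pattern[2] = 3
Lands at beat 20+3=23, 23 mod 2 = 1, so catch hand = R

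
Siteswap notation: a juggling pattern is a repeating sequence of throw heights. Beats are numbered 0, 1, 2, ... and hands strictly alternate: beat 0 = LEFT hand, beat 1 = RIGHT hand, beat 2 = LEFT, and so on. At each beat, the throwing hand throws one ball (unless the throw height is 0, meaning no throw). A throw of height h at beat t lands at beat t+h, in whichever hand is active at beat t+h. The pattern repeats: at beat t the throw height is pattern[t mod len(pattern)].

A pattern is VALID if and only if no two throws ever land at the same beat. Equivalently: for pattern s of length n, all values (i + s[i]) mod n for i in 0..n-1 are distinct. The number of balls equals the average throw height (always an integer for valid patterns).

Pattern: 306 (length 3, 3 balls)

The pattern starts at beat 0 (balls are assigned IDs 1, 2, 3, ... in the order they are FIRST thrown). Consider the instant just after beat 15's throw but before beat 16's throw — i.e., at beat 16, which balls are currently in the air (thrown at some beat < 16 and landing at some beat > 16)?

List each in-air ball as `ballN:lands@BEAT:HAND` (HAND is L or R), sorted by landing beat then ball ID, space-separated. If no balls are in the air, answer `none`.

Beat 0 (L): throw ball1 h=3 -> lands@3:R; in-air after throw: [b1@3:R]
Beat 2 (L): throw ball2 h=6 -> lands@8:L; in-air after throw: [b1@3:R b2@8:L]
Beat 3 (R): throw ball1 h=3 -> lands@6:L; in-air after throw: [b1@6:L b2@8:L]
Beat 5 (R): throw ball3 h=6 -> lands@11:R; in-air after throw: [b1@6:L b2@8:L b3@11:R]
Beat 6 (L): throw ball1 h=3 -> lands@9:R; in-air after throw: [b2@8:L b1@9:R b3@11:R]
Beat 8 (L): throw ball2 h=6 -> lands@14:L; in-air after throw: [b1@9:R b3@11:R b2@14:L]
Beat 9 (R): throw ball1 h=3 -> lands@12:L; in-air after throw: [b3@11:R b1@12:L b2@14:L]
Beat 11 (R): throw ball3 h=6 -> lands@17:R; in-air after throw: [b1@12:L b2@14:L b3@17:R]
Beat 12 (L): throw ball1 h=3 -> lands@15:R; in-air after throw: [b2@14:L b1@15:R b3@17:R]
Beat 14 (L): throw ball2 h=6 -> lands@20:L; in-air after throw: [b1@15:R b3@17:R b2@20:L]
Beat 15 (R): throw ball1 h=3 -> lands@18:L; in-air after throw: [b3@17:R b1@18:L b2@20:L]

Answer: ball3:lands@17:R ball1:lands@18:L ball2:lands@20:L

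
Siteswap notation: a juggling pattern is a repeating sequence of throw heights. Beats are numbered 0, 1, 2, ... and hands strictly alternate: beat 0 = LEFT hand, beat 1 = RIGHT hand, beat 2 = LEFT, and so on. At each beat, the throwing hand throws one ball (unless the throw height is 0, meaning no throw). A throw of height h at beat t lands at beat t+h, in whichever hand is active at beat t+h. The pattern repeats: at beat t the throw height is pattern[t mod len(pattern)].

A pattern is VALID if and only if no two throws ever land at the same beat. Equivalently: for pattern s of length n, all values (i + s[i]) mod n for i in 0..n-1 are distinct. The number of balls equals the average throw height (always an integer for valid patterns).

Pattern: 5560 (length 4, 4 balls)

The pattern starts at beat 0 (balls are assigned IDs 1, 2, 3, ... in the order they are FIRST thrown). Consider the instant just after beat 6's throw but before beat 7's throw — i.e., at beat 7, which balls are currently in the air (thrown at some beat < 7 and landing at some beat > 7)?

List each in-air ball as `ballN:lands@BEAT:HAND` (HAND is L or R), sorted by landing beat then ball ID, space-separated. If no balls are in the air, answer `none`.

Beat 0 (L): throw ball1 h=5 -> lands@5:R; in-air after throw: [b1@5:R]
Beat 1 (R): throw ball2 h=5 -> lands@6:L; in-air after throw: [b1@5:R b2@6:L]
Beat 2 (L): throw ball3 h=6 -> lands@8:L; in-air after throw: [b1@5:R b2@6:L b3@8:L]
Beat 4 (L): throw ball4 h=5 -> lands@9:R; in-air after throw: [b1@5:R b2@6:L b3@8:L b4@9:R]
Beat 5 (R): throw ball1 h=5 -> lands@10:L; in-air after throw: [b2@6:L b3@8:L b4@9:R b1@10:L]
Beat 6 (L): throw ball2 h=6 -> lands@12:L; in-air after throw: [b3@8:L b4@9:R b1@10:L b2@12:L]

Answer: ball3:lands@8:L ball4:lands@9:R ball1:lands@10:L ball2:lands@12:L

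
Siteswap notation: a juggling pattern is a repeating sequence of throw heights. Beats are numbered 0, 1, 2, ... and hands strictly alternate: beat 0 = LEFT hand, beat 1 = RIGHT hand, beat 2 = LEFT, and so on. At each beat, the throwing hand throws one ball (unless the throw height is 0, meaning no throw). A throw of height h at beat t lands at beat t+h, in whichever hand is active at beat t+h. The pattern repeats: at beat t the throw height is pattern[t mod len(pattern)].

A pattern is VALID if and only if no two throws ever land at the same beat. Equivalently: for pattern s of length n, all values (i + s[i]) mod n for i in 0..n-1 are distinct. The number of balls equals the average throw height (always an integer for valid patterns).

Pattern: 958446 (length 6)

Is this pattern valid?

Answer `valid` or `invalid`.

i=0: (i + s[i]) mod n = (0 + 9) mod 6 = 3
i=1: (i + s[i]) mod n = (1 + 5) mod 6 = 0
i=2: (i + s[i]) mod n = (2 + 8) mod 6 = 4
i=3: (i + s[i]) mod n = (3 + 4) mod 6 = 1
i=4: (i + s[i]) mod n = (4 + 4) mod 6 = 2
i=5: (i + s[i]) mod n = (5 + 6) mod 6 = 5
Residues: [3, 0, 4, 1, 2, 5], distinct: True

Answer: valid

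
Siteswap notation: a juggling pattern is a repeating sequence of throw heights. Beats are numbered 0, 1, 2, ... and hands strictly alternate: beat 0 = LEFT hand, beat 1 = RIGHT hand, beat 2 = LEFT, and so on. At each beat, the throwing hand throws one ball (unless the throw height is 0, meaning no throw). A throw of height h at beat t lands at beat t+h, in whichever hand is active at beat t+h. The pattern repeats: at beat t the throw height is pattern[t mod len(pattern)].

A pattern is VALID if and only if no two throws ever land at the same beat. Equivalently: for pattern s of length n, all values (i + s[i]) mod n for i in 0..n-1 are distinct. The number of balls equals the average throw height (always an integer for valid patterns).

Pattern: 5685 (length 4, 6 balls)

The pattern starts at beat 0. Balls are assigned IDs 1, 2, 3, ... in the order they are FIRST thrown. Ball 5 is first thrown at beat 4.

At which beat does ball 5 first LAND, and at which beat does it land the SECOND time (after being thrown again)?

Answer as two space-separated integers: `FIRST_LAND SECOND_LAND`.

Beat 0 (L): throw ball1 h=5 -> lands@5:R; in-air after throw: [b1@5:R]
Beat 1 (R): throw ball2 h=6 -> lands@7:R; in-air after throw: [b1@5:R b2@7:R]
Beat 2 (L): throw ball3 h=8 -> lands@10:L; in-air after throw: [b1@5:R b2@7:R b3@10:L]
Beat 3 (R): throw ball4 h=5 -> lands@8:L; in-air after throw: [b1@5:R b2@7:R b4@8:L b3@10:L]
Beat 4 (L): throw ball5 h=5 -> lands@9:R; in-air after throw: [b1@5:R b2@7:R b4@8:L b5@9:R b3@10:L]
Beat 5 (R): throw ball1 h=6 -> lands@11:R; in-air after throw: [b2@7:R b4@8:L b5@9:R b3@10:L b1@11:R]
Beat 6 (L): throw ball6 h=8 -> lands@14:L; in-air after throw: [b2@7:R b4@8:L b5@9:R b3@10:L b1@11:R b6@14:L]
Beat 7 (R): throw ball2 h=5 -> lands@12:L; in-air after throw: [b4@8:L b5@9:R b3@10:L b1@11:R b2@12:L b6@14:L]
Beat 8 (L): throw ball4 h=5 -> lands@13:R; in-air after throw: [b5@9:R b3@10:L b1@11:R b2@12:L b4@13:R b6@14:L]
Beat 9 (R): throw ball5 h=6 -> lands@15:R; in-air after throw: [b3@10:L b1@11:R b2@12:L b4@13:R b6@14:L b5@15:R]
Beat 10 (L): throw ball3 h=8 -> lands@18:L; in-air after throw: [b1@11:R b2@12:L b4@13:R b6@14:L b5@15:R b3@18:L]
Beat 11 (R): throw ball1 h=5 -> lands@16:L; in-air after throw: [b2@12:L b4@13:R b6@14:L b5@15:R b1@16:L b3@18:L]
Beat 12 (L): throw ball2 h=5 -> lands@17:R; in-air after throw: [b4@13:R b6@14:L b5@15:R b1@16:L b2@17:R b3@18:L]
Beat 13 (R): throw ball4 h=6 -> lands@19:R; in-air after throw: [b6@14:L b5@15:R b1@16:L b2@17:R b3@18:L b4@19:R]
Ball 5: thrown@4 h=5 -> first land @9; rethrown@9 h=6 -> second land @15

Answer: 9 15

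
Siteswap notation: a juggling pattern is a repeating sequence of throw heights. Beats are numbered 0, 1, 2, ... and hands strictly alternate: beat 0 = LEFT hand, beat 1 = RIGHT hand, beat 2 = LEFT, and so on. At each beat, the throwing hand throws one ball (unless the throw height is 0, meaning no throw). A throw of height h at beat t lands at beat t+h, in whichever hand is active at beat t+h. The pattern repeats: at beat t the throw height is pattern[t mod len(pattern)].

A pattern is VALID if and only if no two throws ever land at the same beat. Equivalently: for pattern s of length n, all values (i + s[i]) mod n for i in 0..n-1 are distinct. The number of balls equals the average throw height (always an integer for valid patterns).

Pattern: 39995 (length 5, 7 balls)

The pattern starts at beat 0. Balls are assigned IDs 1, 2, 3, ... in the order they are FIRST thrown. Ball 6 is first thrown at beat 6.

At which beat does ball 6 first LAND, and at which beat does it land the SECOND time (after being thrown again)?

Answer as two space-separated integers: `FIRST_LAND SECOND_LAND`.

Beat 0 (L): throw ball1 h=3 -> lands@3:R; in-air after throw: [b1@3:R]
Beat 1 (R): throw ball2 h=9 -> lands@10:L; in-air after throw: [b1@3:R b2@10:L]
Beat 2 (L): throw ball3 h=9 -> lands@11:R; in-air after throw: [b1@3:R b2@10:L b3@11:R]
Beat 3 (R): throw ball1 h=9 -> lands@12:L; in-air after throw: [b2@10:L b3@11:R b1@12:L]
Beat 4 (L): throw ball4 h=5 -> lands@9:R; in-air after throw: [b4@9:R b2@10:L b3@11:R b1@12:L]
Beat 5 (R): throw ball5 h=3 -> lands@8:L; in-air after throw: [b5@8:L b4@9:R b2@10:L b3@11:R b1@12:L]
Beat 6 (L): throw ball6 h=9 -> lands@15:R; in-air after throw: [b5@8:L b4@9:R b2@10:L b3@11:R b1@12:L b6@15:R]
Beat 7 (R): throw ball7 h=9 -> lands@16:L; in-air after throw: [b5@8:L b4@9:R b2@10:L b3@11:R b1@12:L b6@15:R b7@16:L]
Beat 8 (L): throw ball5 h=9 -> lands@17:R; in-air after throw: [b4@9:R b2@10:L b3@11:R b1@12:L b6@15:R b7@16:L b5@17:R]
Beat 9 (R): throw ball4 h=5 -> lands@14:L; in-air after throw: [b2@10:L b3@11:R b1@12:L b4@14:L b6@15:R b7@16:L b5@17:R]
Beat 10 (L): throw ball2 h=3 -> lands@13:R; in-air after throw: [b3@11:R b1@12:L b2@13:R b4@14:L b6@15:R b7@16:L b5@17:R]
Beat 11 (R): throw ball3 h=9 -> lands@20:L; in-air after throw: [b1@12:L b2@13:R b4@14:L b6@15:R b7@16:L b5@17:R b3@20:L]
Beat 12 (L): throw ball1 h=9 -> lands@21:R; in-air after throw: [b2@13:R b4@14:L b6@15:R b7@16:L b5@17:R b3@20:L b1@21:R]
Beat 13 (R): throw ball2 h=9 -> lands@22:L; in-air after throw: [b4@14:L b6@15:R b7@16:L b5@17:R b3@20:L b1@21:R b2@22:L]
Beat 14 (L): throw ball4 h=5 -> lands@19:R; in-air after throw: [b6@15:R b7@16:L b5@17:R b4@19:R b3@20:L b1@21:R b2@22:L]
Beat 15 (R): throw ball6 h=3 -> lands@18:L; in-air after throw: [b7@16:L b5@17:R b6@18:L b4@19:R b3@20:L b1@21:R b2@22:L]
Ball 6: thrown@6 h=9 -> first land @15; rethrown@15 h=3 -> second land @18

Answer: 15 18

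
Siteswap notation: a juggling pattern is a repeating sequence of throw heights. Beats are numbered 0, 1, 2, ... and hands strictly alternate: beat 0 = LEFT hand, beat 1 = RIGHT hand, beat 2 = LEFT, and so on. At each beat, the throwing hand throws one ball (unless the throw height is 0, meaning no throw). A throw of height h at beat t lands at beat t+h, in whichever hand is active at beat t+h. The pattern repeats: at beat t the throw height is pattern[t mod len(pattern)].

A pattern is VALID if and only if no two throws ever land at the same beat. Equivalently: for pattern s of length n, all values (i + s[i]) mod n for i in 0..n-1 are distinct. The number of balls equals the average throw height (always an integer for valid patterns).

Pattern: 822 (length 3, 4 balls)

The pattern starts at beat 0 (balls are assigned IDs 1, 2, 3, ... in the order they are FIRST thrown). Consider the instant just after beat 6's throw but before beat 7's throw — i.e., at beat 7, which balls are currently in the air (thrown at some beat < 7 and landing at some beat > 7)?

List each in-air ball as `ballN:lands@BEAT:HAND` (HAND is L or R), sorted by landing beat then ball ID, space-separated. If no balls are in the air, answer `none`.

Beat 0 (L): throw ball1 h=8 -> lands@8:L; in-air after throw: [b1@8:L]
Beat 1 (R): throw ball2 h=2 -> lands@3:R; in-air after throw: [b2@3:R b1@8:L]
Beat 2 (L): throw ball3 h=2 -> lands@4:L; in-air after throw: [b2@3:R b3@4:L b1@8:L]
Beat 3 (R): throw ball2 h=8 -> lands@11:R; in-air after throw: [b3@4:L b1@8:L b2@11:R]
Beat 4 (L): throw ball3 h=2 -> lands@6:L; in-air after throw: [b3@6:L b1@8:L b2@11:R]
Beat 5 (R): throw ball4 h=2 -> lands@7:R; in-air after throw: [b3@6:L b4@7:R b1@8:L b2@11:R]
Beat 6 (L): throw ball3 h=8 -> lands@14:L; in-air after throw: [b4@7:R b1@8:L b2@11:R b3@14:L]
Beat 7 (R): throw ball4 h=2 -> lands@9:R; in-air after throw: [b1@8:L b4@9:R b2@11:R b3@14:L]

Answer: ball1:lands@8:L ball2:lands@11:R ball3:lands@14:L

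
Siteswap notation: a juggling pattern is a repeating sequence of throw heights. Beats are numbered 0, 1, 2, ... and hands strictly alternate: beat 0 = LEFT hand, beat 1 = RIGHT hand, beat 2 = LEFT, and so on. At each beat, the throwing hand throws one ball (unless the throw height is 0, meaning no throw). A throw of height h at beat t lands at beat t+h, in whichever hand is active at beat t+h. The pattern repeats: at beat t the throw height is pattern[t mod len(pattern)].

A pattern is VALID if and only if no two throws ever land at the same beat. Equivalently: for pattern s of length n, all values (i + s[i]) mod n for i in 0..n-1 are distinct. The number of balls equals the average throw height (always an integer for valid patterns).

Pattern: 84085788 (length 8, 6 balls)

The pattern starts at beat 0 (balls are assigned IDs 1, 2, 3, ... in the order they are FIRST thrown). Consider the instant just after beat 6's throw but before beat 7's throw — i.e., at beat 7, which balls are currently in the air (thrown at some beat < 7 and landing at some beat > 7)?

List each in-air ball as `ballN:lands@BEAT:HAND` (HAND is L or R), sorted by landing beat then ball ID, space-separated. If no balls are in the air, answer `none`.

Beat 0 (L): throw ball1 h=8 -> lands@8:L; in-air after throw: [b1@8:L]
Beat 1 (R): throw ball2 h=4 -> lands@5:R; in-air after throw: [b2@5:R b1@8:L]
Beat 3 (R): throw ball3 h=8 -> lands@11:R; in-air after throw: [b2@5:R b1@8:L b3@11:R]
Beat 4 (L): throw ball4 h=5 -> lands@9:R; in-air after throw: [b2@5:R b1@8:L b4@9:R b3@11:R]
Beat 5 (R): throw ball2 h=7 -> lands@12:L; in-air after throw: [b1@8:L b4@9:R b3@11:R b2@12:L]
Beat 6 (L): throw ball5 h=8 -> lands@14:L; in-air after throw: [b1@8:L b4@9:R b3@11:R b2@12:L b5@14:L]
Beat 7 (R): throw ball6 h=8 -> lands@15:R; in-air after throw: [b1@8:L b4@9:R b3@11:R b2@12:L b5@14:L b6@15:R]

Answer: ball1:lands@8:L ball4:lands@9:R ball3:lands@11:R ball2:lands@12:L ball5:lands@14:L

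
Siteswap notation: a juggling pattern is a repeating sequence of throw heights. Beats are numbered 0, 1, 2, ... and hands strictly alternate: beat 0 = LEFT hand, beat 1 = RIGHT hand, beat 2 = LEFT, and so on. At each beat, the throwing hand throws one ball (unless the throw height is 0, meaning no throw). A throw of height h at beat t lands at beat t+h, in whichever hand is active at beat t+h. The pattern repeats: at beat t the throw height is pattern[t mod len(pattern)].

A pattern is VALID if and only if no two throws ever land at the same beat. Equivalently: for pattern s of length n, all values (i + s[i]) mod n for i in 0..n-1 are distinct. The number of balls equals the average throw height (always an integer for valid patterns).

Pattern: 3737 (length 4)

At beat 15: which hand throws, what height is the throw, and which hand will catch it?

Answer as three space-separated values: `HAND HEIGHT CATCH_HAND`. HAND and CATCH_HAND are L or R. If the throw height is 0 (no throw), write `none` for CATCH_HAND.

Answer: R 7 L

Derivation:
Beat 15: 15 mod 2 = 1, so hand = R
Throw height = pattern[15 mod 4] = pattern[3] = 7
Lands at beat 15+7=22, 22 mod 2 = 0, so catch hand = L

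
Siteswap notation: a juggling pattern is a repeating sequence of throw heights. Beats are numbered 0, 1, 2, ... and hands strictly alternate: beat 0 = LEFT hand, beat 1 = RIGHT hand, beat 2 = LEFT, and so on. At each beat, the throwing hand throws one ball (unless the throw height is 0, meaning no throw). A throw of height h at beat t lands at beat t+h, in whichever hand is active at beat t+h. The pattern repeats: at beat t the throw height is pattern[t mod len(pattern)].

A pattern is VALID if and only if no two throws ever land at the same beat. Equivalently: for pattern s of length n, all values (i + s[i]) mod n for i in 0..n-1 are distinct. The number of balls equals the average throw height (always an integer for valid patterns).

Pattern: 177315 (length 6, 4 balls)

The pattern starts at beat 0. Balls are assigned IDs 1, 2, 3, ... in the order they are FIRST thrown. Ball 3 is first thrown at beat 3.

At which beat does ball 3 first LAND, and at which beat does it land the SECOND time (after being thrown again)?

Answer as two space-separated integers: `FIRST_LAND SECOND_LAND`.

Beat 0 (L): throw ball1 h=1 -> lands@1:R; in-air after throw: [b1@1:R]
Beat 1 (R): throw ball1 h=7 -> lands@8:L; in-air after throw: [b1@8:L]
Beat 2 (L): throw ball2 h=7 -> lands@9:R; in-air after throw: [b1@8:L b2@9:R]
Beat 3 (R): throw ball3 h=3 -> lands@6:L; in-air after throw: [b3@6:L b1@8:L b2@9:R]
Beat 4 (L): throw ball4 h=1 -> lands@5:R; in-air after throw: [b4@5:R b3@6:L b1@8:L b2@9:R]
Beat 5 (R): throw ball4 h=5 -> lands@10:L; in-air after throw: [b3@6:L b1@8:L b2@9:R b4@10:L]
Beat 6 (L): throw ball3 h=1 -> lands@7:R; in-air after throw: [b3@7:R b1@8:L b2@9:R b4@10:L]
Beat 7 (R): throw ball3 h=7 -> lands@14:L; in-air after throw: [b1@8:L b2@9:R b4@10:L b3@14:L]
Ball 3: thrown@3 h=3 -> first land @6; rethrown@6 h=1 -> second land @7

Answer: 6 7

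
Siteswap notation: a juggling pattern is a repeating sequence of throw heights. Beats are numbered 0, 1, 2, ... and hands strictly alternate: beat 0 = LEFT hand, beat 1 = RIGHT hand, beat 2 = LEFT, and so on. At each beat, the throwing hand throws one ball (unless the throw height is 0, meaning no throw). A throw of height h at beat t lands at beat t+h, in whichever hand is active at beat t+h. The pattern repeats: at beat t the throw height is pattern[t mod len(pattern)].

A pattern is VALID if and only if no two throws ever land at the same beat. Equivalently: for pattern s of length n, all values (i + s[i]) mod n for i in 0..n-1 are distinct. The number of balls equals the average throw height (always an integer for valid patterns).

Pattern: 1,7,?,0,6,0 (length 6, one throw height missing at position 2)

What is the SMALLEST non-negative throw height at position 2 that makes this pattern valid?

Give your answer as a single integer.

Answer: 4

Derivation:
i=0: (0 + 1) mod 6 = 1
i=1: (1 + 7) mod 6 = 2
i=2: s[i]=? (unknown)
i=3: (3 + 0) mod 6 = 3
i=4: (4 + 6) mod 6 = 4
i=5: (5 + 0) mod 6 = 5
Known residues: [1, 2, 3, 4, 5]; need a permutation of 0..5, so missing residue r = 0
Need (2 + s) mod 6 = 0; smallest s = (0 - 2) mod 6 = 4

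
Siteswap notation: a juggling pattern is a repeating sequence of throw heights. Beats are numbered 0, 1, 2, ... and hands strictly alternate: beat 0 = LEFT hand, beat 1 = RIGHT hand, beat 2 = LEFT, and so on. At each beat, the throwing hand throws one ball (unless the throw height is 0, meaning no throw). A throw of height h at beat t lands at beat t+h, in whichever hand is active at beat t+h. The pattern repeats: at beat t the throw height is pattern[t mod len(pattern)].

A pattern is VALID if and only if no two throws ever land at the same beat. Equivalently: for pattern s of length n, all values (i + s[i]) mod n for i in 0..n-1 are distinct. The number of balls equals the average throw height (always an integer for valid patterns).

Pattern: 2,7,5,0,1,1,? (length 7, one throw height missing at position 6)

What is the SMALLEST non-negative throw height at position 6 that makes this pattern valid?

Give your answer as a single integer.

Answer: 5

Derivation:
i=0: (0 + 2) mod 7 = 2
i=1: (1 + 7) mod 7 = 1
i=2: (2 + 5) mod 7 = 0
i=3: (3 + 0) mod 7 = 3
i=4: (4 + 1) mod 7 = 5
i=5: (5 + 1) mod 7 = 6
i=6: s[i]=? (unknown)
Known residues: [0, 1, 2, 3, 5, 6]; need a permutation of 0..6, so missing residue r = 4
Need (6 + s) mod 7 = 4; smallest s = (4 - 6) mod 7 = 5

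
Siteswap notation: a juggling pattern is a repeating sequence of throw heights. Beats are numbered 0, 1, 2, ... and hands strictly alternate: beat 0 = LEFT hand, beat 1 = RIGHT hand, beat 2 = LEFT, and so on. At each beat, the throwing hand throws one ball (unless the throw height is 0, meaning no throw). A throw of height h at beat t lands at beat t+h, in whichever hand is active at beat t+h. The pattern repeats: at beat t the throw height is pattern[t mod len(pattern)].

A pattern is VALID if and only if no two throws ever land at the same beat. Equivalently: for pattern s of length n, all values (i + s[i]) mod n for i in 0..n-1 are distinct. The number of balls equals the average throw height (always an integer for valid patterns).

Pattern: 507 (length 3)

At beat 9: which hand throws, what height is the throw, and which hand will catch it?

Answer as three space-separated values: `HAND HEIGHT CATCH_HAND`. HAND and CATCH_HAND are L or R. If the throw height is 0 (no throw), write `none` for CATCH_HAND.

Answer: R 5 L

Derivation:
Beat 9: 9 mod 2 = 1, so hand = R
Throw height = pattern[9 mod 3] = pattern[0] = 5
Lands at beat 9+5=14, 14 mod 2 = 0, so catch hand = L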